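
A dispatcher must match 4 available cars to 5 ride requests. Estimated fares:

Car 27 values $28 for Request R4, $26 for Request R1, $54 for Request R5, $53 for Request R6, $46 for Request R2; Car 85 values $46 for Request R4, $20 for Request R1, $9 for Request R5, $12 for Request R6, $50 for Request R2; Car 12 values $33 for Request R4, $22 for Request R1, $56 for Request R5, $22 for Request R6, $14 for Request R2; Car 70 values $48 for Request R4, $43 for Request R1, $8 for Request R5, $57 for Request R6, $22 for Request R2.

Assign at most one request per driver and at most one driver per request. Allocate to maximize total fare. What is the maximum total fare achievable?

Max total: $207

Optimal: Car 27→Request R6 ($53), Car 85→Request R2 ($50), Car 12→Request R5 ($56), Car 70→Request R4 ($48) — total 53+50+56+48 = $207.
Column-greedy (each request in turn goes to its best remaining driver) gives $142, worse by 65.
Next-best assignment: Car 27→Request R2, Car 85→Request R4, Car 12→Request R5, Car 70→Request R6 = $205.
Checked against all permutations: $207 is optimal.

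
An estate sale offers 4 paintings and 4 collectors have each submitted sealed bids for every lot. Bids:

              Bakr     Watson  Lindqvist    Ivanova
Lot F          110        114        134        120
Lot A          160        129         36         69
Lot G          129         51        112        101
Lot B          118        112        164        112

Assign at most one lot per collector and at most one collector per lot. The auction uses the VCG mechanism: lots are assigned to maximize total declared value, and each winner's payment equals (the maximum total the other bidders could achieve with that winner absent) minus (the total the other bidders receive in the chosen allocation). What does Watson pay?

Efficient allocation: Bakr→Lot G ($129), Watson→Lot A ($129), Lindqvist→Lot B ($164), Ivanova→Lot F ($120); total welfare W = $542.
Watson receives Lot A at value $129, so the others get W − 129 = $413.
Without Watson: best allocation of the remaining 3 bidders over all 4 lots is Bakr→Lot A ($160), Lindqvist→Lot B ($164), Ivanova→Lot F ($120), total $444.
VCG payment = (others' best without Watson) − (others' welfare with Watson) = 444 − 413 = $31.

Watson pays $31.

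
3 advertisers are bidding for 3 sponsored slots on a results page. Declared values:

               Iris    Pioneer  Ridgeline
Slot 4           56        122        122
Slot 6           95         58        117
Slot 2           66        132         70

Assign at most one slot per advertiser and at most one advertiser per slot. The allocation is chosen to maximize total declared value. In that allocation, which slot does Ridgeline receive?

Treat this as an assignment problem: match each advertiser to one slot.
Optimal: Iris→Slot 6 ($95), Pioneer→Slot 2 ($132), Ridgeline→Slot 4 ($122) — total 95+132+122 = $349.
Column-greedy (each slot in turn goes to its best remaining advertiser) gives $305, worse by 44.
Next-best assignment: Iris→Slot 4, Pioneer→Slot 2, Ridgeline→Slot 6 = $305.
Swapping Iris↔Ridgeline (Iris→Slot 4 $56, Ridgeline→Slot 6 $117) loses 44.

Ridgeline receives Slot 4.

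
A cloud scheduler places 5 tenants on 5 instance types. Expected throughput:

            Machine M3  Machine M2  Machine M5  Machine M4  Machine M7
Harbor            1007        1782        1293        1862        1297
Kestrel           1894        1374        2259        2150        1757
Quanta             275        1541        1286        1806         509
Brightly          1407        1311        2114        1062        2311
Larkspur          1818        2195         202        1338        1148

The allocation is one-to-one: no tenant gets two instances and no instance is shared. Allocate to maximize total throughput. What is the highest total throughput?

Optimal: Harbor→Machine M2 (1782 ops/s), Kestrel→Machine M5 (2259 ops/s), Quanta→Machine M4 (1806 ops/s), Brightly→Machine M7 (2311 ops/s), Larkspur→Machine M3 (1818 ops/s) — total 1782+2259+1806+2311+1818 = 9976 ops/s.
Max-entry greedy (repeatedly take the single best remaining cell) gives 8902 ops/s, worse by 1074.

Maximum total: 9976 ops/s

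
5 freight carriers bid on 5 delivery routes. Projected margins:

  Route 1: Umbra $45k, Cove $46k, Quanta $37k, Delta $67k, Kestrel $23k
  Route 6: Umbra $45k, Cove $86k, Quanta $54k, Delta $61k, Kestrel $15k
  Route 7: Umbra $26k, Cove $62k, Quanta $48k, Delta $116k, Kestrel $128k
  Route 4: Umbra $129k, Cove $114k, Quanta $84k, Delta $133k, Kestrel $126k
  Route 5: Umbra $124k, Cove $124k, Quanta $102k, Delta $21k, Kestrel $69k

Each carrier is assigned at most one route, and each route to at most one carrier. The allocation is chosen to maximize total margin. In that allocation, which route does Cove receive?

Cove receives Route 6.

Optimal: Umbra→Route 4 ($129k), Cove→Route 6 ($86k), Quanta→Route 5 ($102k), Delta→Route 1 ($67k), Kestrel→Route 7 ($128k) — total 129+86+102+67+128 = $512k.
Max-entry greedy (repeatedly take the single best remaining cell) gives $508k, worse by 4.
Swapping Delta↔Cove (Delta→Route 6 $61k, Cove→Route 1 $46k) loses 46.
No other one-to-one assignment exceeds $512k.
Cove's own top route is Route 5 ($124k), but forcing Cove→Route 5 and reassigning the rest optimally gives only $502k — worse by 10.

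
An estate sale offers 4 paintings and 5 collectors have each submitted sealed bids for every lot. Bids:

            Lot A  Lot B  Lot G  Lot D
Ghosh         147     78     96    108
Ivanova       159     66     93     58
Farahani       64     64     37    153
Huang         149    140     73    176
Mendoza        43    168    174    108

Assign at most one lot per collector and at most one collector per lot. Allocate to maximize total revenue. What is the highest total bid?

Max total: $626

Optimal: Ivanova→Lot A ($159), Huang→Lot B ($140), Mendoza→Lot G ($174), Farahani→Lot D ($153) — total 159+140+174+153 = $626.
Max-entry greedy (repeatedly take the single best remaining cell) gives $587, worse by 39.
Checked against all permutations: $626 is optimal.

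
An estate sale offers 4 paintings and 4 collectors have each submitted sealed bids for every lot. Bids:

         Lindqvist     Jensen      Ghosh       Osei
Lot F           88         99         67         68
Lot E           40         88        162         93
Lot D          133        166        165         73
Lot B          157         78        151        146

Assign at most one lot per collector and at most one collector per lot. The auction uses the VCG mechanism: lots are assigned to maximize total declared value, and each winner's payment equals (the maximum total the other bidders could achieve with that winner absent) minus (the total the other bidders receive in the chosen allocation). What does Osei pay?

Osei pays $69.

Efficient allocation: Lindqvist→Lot F ($88), Jensen→Lot D ($166), Ghosh→Lot E ($162), Osei→Lot B ($146); total welfare W = $562.
Osei receives Lot B at value $146, so the others get W − 146 = $416.
Without Osei: best allocation of the remaining 3 bidders over all 4 lots is Lindqvist→Lot B ($157), Jensen→Lot D ($166), Ghosh→Lot E ($162), total $485.
VCG payment = (others' best without Osei) − (others' welfare with Osei) = 485 − 416 = $69.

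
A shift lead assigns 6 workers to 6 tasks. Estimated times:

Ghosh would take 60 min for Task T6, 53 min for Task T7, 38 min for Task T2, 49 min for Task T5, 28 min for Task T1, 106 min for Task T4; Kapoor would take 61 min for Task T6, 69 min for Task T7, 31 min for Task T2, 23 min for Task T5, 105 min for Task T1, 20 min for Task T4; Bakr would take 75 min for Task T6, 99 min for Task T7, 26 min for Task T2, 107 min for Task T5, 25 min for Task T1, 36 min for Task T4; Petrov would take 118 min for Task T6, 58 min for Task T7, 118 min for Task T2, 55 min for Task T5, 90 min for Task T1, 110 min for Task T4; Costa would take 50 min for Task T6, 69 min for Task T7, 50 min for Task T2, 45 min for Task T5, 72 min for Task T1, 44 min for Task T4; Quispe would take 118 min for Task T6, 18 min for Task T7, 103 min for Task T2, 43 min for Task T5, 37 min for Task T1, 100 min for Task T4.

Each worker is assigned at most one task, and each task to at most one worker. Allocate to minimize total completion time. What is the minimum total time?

Minimum total: 197 min

Optimal: Ghosh→Task T1 (28 min), Kapoor→Task T4 (20 min), Bakr→Task T2 (26 min), Petrov→Task T5 (55 min), Costa→Task T6 (50 min), Quispe→Task T7 (18 min) — total 28+20+26+55+50+18 = 197 min.
Column-greedy (each task in turn goes to its cheapest remaining worker) gives 255 min, worse by 58.
Swapping Quispe↔Kapoor (Quispe→Task T4 100 min, Kapoor→Task T7 69 min) adds 131.
Checked against all permutations: 197 min is optimal.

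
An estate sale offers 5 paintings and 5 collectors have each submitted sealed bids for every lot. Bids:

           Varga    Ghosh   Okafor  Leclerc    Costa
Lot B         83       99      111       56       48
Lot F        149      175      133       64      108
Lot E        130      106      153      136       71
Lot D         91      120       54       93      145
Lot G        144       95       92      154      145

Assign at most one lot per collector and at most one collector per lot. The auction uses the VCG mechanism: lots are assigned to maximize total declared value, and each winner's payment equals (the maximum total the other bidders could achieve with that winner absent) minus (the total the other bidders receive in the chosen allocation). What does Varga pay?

Efficient allocation: Varga→Lot E ($130), Ghosh→Lot F ($175), Okafor→Lot B ($111), Leclerc→Lot G ($154), Costa→Lot D ($145); total welfare W = $715.
Varga receives Lot E at value $130, so the others get W − 130 = $585.
Without Varga: best allocation of the remaining 4 bidders over all 5 lots is Ghosh→Lot F ($175), Okafor→Lot E ($153), Leclerc→Lot G ($154), Costa→Lot D ($145), total $627.
VCG payment = (others' best without Varga) − (others' welfare with Varga) = 627 − 585 = $42.

Varga pays $42.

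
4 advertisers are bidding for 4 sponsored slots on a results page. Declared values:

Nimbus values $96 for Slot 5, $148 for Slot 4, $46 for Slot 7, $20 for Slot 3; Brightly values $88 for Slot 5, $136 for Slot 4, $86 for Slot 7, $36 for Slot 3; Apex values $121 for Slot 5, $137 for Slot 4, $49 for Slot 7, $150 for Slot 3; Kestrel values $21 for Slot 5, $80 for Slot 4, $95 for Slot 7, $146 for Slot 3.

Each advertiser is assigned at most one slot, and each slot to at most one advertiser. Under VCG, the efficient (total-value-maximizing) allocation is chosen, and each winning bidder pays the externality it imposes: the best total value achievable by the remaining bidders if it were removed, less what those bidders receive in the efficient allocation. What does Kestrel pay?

Kestrel pays $31.

Efficient allocation: Nimbus→Slot 4 ($148), Brightly→Slot 7 ($86), Apex→Slot 5 ($121), Kestrel→Slot 3 ($146); total welfare W = $501.
Kestrel receives Slot 3 at value $146, so the others get W − 146 = $355.
Without Kestrel: best allocation of the remaining 3 bidders over all 4 slots is Nimbus→Slot 4 ($148), Brightly→Slot 5 ($88), Apex→Slot 3 ($150), total $386.
VCG payment = (others' best without Kestrel) − (others' welfare with Kestrel) = 386 − 355 = $31.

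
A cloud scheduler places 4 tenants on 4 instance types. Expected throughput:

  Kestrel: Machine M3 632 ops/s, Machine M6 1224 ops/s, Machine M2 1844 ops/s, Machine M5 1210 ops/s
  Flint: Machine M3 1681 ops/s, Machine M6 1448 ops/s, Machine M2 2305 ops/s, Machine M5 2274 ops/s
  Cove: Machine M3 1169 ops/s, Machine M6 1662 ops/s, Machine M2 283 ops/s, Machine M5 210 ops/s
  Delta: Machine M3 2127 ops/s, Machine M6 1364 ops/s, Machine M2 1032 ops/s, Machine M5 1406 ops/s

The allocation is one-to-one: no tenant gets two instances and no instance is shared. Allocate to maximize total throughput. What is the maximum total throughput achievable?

Treat this as an assignment problem: match each tenant to one instance.
Optimal: Kestrel→Machine M2 (1844 ops/s), Flint→Machine M5 (2274 ops/s), Cove→Machine M6 (1662 ops/s), Delta→Machine M3 (2127 ops/s) — total 1844+2274+1662+2127 = 7907 ops/s.
Max-entry greedy (repeatedly take the single best remaining cell) gives 7304 ops/s, worse by 603.
Next-best assignment: Kestrel→Machine M5, Flint→Machine M2, Cove→Machine M6, Delta→Machine M3 = 7304 ops/s.
Every other assignment is strictly worse.

Maximum total: 7907 ops/s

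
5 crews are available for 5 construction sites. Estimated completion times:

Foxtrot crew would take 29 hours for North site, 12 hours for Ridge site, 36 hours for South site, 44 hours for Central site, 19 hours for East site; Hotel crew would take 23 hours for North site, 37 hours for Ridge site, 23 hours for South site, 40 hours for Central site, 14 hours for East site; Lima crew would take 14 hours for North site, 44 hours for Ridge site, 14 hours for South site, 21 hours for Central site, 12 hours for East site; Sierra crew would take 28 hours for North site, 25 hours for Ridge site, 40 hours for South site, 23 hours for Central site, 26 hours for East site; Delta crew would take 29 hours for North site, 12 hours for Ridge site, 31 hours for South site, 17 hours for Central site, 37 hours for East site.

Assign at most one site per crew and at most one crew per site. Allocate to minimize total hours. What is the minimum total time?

Treat this as an assignment problem: match each crew to one site.
Optimal: Foxtrot crew→Ridge site (12 hours), Hotel crew→East site (14 hours), Lima crew→South site (14 hours), Sierra crew→North site (28 hours), Delta crew→Central site (17 hours) — total 12+14+14+28+17 = 85 hours.
Row-greedy (each crew in turn takes its cheapest remaining site) gives 94 hours, worse by 9.
Swapping Lima crew↔Foxtrot crew (Lima crew→Ridge site 44 hours, Foxtrot crew→South site 36 hours) adds 54.

Minimum total: 85 hours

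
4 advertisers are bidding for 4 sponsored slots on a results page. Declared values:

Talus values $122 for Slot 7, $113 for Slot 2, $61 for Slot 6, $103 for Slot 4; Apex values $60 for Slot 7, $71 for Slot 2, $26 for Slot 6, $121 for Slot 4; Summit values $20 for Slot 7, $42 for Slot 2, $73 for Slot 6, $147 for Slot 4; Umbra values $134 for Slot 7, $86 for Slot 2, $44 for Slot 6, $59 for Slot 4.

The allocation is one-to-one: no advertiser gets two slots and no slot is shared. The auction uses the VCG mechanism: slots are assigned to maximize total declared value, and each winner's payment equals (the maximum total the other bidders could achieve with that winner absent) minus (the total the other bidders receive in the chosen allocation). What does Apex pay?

Efficient allocation: Talus→Slot 2 ($113), Apex→Slot 4 ($121), Summit→Slot 6 ($73), Umbra→Slot 7 ($134); total welfare W = $441.
Apex receives Slot 4 at value $121, so the others get W − 121 = $320.
Without Apex: best allocation of the remaining 3 bidders over all 4 slots is Talus→Slot 2 ($113), Summit→Slot 4 ($147), Umbra→Slot 7 ($134), total $394.
VCG payment = (others' best without Apex) − (others' welfare with Apex) = 394 − 320 = $74.

Apex pays $74.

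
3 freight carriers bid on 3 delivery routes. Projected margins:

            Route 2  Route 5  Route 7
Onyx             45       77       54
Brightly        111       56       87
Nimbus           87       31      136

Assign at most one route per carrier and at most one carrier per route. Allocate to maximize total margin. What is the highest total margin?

Maximum total: $324k

This is the linear assignment problem.
Optimal: Onyx→Route 5 ($77k), Brightly→Route 2 ($111k), Nimbus→Route 7 ($136k) — total 77+111+136 = $324k.
Next-best assignment: Onyx→Route 5, Brightly→Route 7, Nimbus→Route 2 = $251k.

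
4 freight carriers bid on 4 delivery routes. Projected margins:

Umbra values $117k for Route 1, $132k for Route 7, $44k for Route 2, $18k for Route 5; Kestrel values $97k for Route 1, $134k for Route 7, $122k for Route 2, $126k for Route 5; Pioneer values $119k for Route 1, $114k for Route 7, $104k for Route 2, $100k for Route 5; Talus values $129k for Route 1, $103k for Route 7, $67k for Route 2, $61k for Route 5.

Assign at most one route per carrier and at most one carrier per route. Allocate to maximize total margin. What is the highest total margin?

Optimal: Umbra→Route 7 ($132k), Kestrel→Route 5 ($126k), Pioneer→Route 2 ($104k), Talus→Route 1 ($129k) — total 132+126+104+129 = $491k.
Row-greedy (each carrier in turn takes its best remaining route) gives $444k, worse by 47.
Checked against all permutations: $491k is optimal.

Max total: $491k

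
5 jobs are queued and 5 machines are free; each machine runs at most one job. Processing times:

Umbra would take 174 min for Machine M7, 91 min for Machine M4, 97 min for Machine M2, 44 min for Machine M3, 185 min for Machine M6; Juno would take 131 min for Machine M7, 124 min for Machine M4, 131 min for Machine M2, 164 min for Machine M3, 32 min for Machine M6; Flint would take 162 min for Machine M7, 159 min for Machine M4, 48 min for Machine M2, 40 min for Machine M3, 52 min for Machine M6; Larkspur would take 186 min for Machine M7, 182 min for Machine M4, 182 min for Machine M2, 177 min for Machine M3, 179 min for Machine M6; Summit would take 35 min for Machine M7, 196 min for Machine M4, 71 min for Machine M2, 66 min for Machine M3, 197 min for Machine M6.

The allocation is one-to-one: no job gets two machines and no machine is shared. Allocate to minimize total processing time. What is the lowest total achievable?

Optimal: Umbra→Machine M3 (44 min), Juno→Machine M6 (32 min), Flint→Machine M2 (48 min), Larkspur→Machine M4 (182 min), Summit→Machine M7 (35 min) — total 44+32+48+182+35 = 341 min.
Min-entry greedy (repeatedly take the single cheapest remaining cell) gives 380 min, worse by 39.
Next-best assignment: Umbra→Machine M4, Juno→Machine M6, Flint→Machine M3, Larkspur→Machine M2, Summit→Machine M7 = 380 min.

Min total: 341 min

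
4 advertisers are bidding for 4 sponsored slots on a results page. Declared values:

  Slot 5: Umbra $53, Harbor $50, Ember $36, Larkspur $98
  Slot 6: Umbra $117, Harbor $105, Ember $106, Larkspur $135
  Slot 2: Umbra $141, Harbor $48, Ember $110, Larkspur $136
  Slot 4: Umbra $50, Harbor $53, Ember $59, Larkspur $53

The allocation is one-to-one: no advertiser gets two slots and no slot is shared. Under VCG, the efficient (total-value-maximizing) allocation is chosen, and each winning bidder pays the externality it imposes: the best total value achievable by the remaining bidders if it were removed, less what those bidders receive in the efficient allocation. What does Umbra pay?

Efficient allocation: Umbra→Slot 2 ($141), Harbor→Slot 6 ($105), Ember→Slot 4 ($59), Larkspur→Slot 5 ($98); total welfare W = $403.
Umbra receives Slot 2 at value $141, so the others get W − 141 = $262.
Without Umbra: best allocation of the remaining 3 bidders over all 4 slots is Harbor→Slot 6 ($105), Ember→Slot 2 ($110), Larkspur→Slot 5 ($98), total $313.
VCG payment = (others' best without Umbra) − (others' welfare with Umbra) = 313 − 262 = $51.

Umbra pays $51.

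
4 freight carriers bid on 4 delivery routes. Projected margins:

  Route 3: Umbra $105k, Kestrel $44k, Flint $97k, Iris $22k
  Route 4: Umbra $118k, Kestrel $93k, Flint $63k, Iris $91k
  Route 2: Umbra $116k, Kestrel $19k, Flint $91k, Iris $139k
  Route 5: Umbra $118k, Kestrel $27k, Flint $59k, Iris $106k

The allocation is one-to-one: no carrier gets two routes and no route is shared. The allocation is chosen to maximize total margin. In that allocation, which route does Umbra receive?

Optimal: Umbra→Route 5 ($118k), Kestrel→Route 4 ($93k), Flint→Route 3 ($97k), Iris→Route 2 ($139k) — total 118+93+97+139 = $447k.
Row-greedy (each carrier in turn takes its best remaining route) gives $359k, worse by 88.
Next-best assignment: Umbra→Route 2, Kestrel→Route 4, Flint→Route 3, Iris→Route 5 = $412k.
No other one-to-one assignment exceeds $447k.
Umbra's own top route is Route 4 ($118k), but forcing Umbra→Route 4 and reassigning the rest optimally gives only $381k — worse by 66.

Umbra receives Route 5.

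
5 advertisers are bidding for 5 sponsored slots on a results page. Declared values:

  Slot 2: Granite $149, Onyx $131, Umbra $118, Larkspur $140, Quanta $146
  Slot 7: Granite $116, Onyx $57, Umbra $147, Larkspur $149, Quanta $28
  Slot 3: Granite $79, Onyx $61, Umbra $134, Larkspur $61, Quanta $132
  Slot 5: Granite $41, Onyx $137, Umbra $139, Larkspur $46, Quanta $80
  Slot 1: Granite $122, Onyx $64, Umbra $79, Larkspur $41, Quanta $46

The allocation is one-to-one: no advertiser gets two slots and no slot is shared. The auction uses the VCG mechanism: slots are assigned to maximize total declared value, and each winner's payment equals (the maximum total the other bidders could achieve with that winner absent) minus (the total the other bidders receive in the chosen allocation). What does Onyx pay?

Efficient allocation: Granite→Slot 1 ($122), Onyx→Slot 5 ($137), Umbra→Slot 3 ($134), Larkspur→Slot 7 ($149), Quanta→Slot 2 ($146); total welfare W = $688.
Onyx receives Slot 5 at value $137, so the others get W − 137 = $551.
Without Onyx: best allocation of the remaining 4 bidders over all 5 slots is Granite→Slot 2 ($149), Umbra→Slot 5 ($139), Larkspur→Slot 7 ($149), Quanta→Slot 3 ($132), total $569.
VCG payment = (others' best without Onyx) − (others' welfare with Onyx) = 569 − 551 = $18.

Onyx pays $18.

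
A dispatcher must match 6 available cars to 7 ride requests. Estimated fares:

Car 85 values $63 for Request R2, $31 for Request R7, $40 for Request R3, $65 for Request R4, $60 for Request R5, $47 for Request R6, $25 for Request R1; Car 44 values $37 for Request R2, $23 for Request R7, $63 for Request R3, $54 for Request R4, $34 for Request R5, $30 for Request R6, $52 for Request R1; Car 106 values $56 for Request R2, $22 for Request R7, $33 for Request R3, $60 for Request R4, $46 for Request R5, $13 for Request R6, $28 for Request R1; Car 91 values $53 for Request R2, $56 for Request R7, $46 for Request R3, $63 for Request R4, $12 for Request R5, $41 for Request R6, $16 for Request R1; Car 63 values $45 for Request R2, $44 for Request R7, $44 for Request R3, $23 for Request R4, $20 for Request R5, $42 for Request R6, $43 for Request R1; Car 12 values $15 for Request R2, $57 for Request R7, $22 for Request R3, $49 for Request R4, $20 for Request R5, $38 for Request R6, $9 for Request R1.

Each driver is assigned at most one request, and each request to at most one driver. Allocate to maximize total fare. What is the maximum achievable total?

Max total: $342

This is a one-to-one assignment (maximum-weight bipartite matching).
Optimal: Car 85→Request R5 ($60), Car 44→Request R3 ($63), Car 106→Request R2 ($56), Car 91→Request R4 ($63), Car 63→Request R1 ($43), Car 12→Request R7 ($57) — total 60+63+56+63+43+57 = $342.
Max-entry greedy (repeatedly take the single best remaining cell) gives $325, worse by 17.
Swapping Car 12↔Car 85 (Car 12→Request R5 $20, Car 85→Request R7 $31) loses 66.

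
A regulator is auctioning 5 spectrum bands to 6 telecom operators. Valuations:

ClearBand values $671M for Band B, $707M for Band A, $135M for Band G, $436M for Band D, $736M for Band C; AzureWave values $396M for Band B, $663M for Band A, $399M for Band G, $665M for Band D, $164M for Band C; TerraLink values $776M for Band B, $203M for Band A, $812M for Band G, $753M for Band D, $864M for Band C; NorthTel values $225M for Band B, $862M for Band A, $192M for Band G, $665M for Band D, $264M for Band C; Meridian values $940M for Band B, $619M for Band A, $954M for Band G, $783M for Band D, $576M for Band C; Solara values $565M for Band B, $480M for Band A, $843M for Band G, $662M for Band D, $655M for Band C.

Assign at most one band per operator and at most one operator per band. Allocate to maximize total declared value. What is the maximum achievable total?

Maximum total: $4174M

Optimal: Meridian→Band B ($940M), NorthTel→Band A ($862M), Solara→Band G ($843M), AzureWave→Band D ($665M), TerraLink→Band C ($864M) — total 940+862+843+665+864 = $4174M.
Row-greedy (each operator in turn takes its best remaining band) gives $4015M, worse by 159.
Every other assignment is strictly worse.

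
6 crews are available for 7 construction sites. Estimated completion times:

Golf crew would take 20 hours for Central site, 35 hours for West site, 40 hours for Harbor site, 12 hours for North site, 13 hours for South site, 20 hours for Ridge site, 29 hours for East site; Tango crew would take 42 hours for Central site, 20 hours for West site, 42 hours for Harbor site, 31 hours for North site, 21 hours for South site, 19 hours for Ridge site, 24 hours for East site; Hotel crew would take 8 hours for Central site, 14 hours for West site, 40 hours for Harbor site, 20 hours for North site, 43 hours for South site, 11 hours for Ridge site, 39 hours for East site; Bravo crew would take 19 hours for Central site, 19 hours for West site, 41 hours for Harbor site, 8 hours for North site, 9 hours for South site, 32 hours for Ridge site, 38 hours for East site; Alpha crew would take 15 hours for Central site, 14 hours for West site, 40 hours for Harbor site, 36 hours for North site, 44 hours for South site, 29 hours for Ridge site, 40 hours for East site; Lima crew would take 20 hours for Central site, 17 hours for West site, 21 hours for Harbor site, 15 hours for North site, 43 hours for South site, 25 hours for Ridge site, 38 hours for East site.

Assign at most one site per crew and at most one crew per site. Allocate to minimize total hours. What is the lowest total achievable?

Optimal: Golf crew→North site (12 hours), Tango crew→Ridge site (19 hours), Hotel crew→Central site (8 hours), Bravo crew→South site (9 hours), Alpha crew→West site (14 hours), Lima crew→Harbor site (21 hours) — total 12+19+8+9+14+21 = 83 hours.

Minimum total: 83 hours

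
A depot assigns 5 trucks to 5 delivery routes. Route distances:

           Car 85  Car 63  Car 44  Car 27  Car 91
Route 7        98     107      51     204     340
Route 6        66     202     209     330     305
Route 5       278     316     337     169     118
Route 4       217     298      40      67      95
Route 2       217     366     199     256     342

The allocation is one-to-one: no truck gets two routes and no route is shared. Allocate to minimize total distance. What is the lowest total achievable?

Minimum total: 557 km

Optimal: Car 85→Route 6 (66 km), Car 63→Route 7 (107 km), Car 44→Route 2 (199 km), Car 27→Route 4 (67 km), Car 91→Route 5 (118 km) — total 66+107+199+67+118 = 557 km.
Row-greedy (each truck in turn takes its cheapest remaining route) gives 724 km, worse by 167.
Next-best assignment: Car 85→Route 6, Car 63→Route 7, Car 44→Route 4, Car 27→Route 2, Car 91→Route 5 = 587 km.
Checked against all permutations: 557 km is optimal.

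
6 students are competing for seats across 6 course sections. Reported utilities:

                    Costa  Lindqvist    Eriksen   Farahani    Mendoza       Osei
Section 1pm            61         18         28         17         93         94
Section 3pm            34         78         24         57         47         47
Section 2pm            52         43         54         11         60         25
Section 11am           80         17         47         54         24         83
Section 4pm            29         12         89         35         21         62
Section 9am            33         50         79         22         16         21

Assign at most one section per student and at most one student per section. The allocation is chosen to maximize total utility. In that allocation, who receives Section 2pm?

Optimal: Costa→Section 11am (80 points), Lindqvist→Section 9am (50 points), Eriksen→Section 4pm (89 points), Farahani→Section 3pm (57 points), Mendoza→Section 2pm (60 points), Osei→Section 1pm (94 points) — total 80+50+89+57+60+94 = 430 points.
Column-greedy (each section in turn goes to its best remaining student) gives 423 points, worse by 7.
Next-best assignment: Costa→Section 11am, Lindqvist→Section 3pm, Eriksen→Section 9am, Farahani→Section 4pm, Mendoza→Section 2pm, Osei→Section 1pm = 426 points.
No other one-to-one assignment exceeds 430 points.
Mendoza's own top section is Section 1pm (93 points), but forcing Mendoza→Section 1pm and reassigning the rest optimally gives only 424 points — worse by 6.

Mendoza receives Section 2pm.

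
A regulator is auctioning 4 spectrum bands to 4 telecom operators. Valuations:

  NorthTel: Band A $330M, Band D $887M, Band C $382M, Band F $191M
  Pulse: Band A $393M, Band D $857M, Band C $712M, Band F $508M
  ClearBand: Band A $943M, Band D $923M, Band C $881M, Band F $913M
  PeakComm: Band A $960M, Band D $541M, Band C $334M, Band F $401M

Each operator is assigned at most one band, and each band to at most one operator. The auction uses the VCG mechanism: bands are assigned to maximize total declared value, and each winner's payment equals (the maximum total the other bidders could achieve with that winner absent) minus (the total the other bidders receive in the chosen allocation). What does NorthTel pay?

NorthTel pays $145M.

Efficient allocation: NorthTel→Band D ($887M), Pulse→Band C ($712M), ClearBand→Band F ($913M), PeakComm→Band A ($960M); total welfare W = $3472M.
NorthTel receives Band D at value $887M, so the others get W − 887 = $2585M.
Without NorthTel: best allocation of the remaining 3 bidders over all 4 bands is Pulse→Band D ($857M), ClearBand→Band F ($913M), PeakComm→Band A ($960M), total $2730M.
VCG payment = (others' best without NorthTel) − (others' welfare with NorthTel) = 2730 − 2585 = $145M.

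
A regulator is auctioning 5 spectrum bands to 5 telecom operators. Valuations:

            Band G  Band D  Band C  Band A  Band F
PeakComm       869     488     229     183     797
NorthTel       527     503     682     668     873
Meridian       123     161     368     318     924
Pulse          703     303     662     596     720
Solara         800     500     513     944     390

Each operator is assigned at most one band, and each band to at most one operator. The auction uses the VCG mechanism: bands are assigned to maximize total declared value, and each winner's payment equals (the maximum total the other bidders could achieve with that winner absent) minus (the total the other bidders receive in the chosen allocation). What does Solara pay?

Efficient allocation: PeakComm→Band G ($869M), NorthTel→Band D ($503M), Meridian→Band F ($924M), Pulse→Band C ($662M), Solara→Band A ($944M); total welfare W = $3902M.
Solara receives Band A at value $944M, so the others get W − 944 = $2958M.
Without Solara: best allocation of the remaining 4 bidders over all 5 bands is PeakComm→Band G ($869M), NorthTel→Band A ($668M), Meridian→Band F ($924M), Pulse→Band C ($662M), total $3123M.
VCG payment = (others' best without Solara) − (others' welfare with Solara) = 3123 − 2958 = $165M.

Solara pays $165M.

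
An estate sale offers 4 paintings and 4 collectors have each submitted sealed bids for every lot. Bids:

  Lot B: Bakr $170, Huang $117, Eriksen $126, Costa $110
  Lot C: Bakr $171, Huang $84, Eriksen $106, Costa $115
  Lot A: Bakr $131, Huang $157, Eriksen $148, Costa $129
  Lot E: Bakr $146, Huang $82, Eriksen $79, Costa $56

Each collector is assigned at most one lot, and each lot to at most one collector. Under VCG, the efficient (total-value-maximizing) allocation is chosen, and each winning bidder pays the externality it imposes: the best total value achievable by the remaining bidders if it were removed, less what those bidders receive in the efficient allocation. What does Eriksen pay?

Eriksen pays $24.

Efficient allocation: Bakr→Lot E ($146), Huang→Lot A ($157), Eriksen→Lot B ($126), Costa→Lot C ($115); total welfare W = $544.
Eriksen receives Lot B at value $126, so the others get W − 126 = $418.
Without Eriksen: best allocation of the remaining 3 bidders over all 4 lots is Bakr→Lot B ($170), Huang→Lot A ($157), Costa→Lot C ($115), total $442.
VCG payment = (others' best without Eriksen) − (others' welfare with Eriksen) = 442 − 418 = $24.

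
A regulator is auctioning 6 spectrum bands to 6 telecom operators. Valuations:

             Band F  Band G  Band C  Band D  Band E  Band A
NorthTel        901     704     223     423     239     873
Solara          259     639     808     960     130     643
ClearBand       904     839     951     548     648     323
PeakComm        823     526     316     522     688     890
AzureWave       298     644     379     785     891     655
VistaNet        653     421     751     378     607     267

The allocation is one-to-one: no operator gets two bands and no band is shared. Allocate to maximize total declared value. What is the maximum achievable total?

Treat this as an assignment problem: match each operator to one band.
Optimal: NorthTel→Band F ($901M), Solara→Band D ($960M), ClearBand→Band G ($839M), PeakComm→Band A ($890M), AzureWave→Band E ($891M), VistaNet→Band C ($751M) — total 901+960+839+890+891+751 = $5232M.
Row-greedy (each operator in turn takes its best remaining band) gives $5014M, worse by 218.
Next-best assignment: NorthTel→Band A, Solara→Band D, ClearBand→Band G, PeakComm→Band F, AzureWave→Band E, VistaNet→Band C = $5137M.
Swapping NorthTel↔ClearBand (NorthTel→Band G $704M, ClearBand→Band F $904M) loses 132.

Maximum total: $5232M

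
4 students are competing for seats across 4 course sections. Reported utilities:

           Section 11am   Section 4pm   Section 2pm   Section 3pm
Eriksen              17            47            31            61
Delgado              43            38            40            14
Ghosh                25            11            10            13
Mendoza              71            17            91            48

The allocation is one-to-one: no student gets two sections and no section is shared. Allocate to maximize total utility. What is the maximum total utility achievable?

Max total: 215 points

Optimal: Eriksen→Section 3pm (61 points), Delgado→Section 4pm (38 points), Ghosh→Section 11am (25 points), Mendoza→Section 2pm (91 points) — total 61+38+25+91 = 215 points.
Column-greedy (each section in turn goes to its best remaining student) gives 171 points, worse by 44.
Next-best assignment: Eriksen→Section 3pm, Delgado→Section 11am, Ghosh→Section 4pm, Mendoza→Section 2pm = 206 points.
Swapping Ghosh↔Mendoza (Ghosh→Section 2pm 10 points, Mendoza→Section 11am 71 points) loses 35.
No other one-to-one assignment exceeds 215 points.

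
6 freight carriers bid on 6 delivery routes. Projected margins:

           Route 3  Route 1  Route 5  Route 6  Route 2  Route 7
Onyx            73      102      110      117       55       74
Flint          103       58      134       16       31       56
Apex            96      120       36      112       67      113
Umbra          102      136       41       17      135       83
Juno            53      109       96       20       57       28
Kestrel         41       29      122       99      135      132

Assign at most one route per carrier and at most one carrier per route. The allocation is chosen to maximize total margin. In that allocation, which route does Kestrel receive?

Kestrel receives Route 7.

Optimal: Onyx→Route 6 ($117k), Flint→Route 5 ($134k), Apex→Route 3 ($96k), Umbra→Route 2 ($135k), Juno→Route 1 ($109k), Kestrel→Route 7 ($132k) — total 117+134+96+135+109+132 = $723k.
Row-greedy (each carrier in turn takes its best remaining route) gives $691k, worse by 32.
Swapping Kestrel↔Onyx (Kestrel→Route 6 $99k, Onyx→Route 7 $74k) loses 76.
Checked against all permutations: $723k is optimal.
Kestrel's own top route is Route 2 ($135k), but forcing Kestrel→Route 2 and reassigning the rest optimally gives only $710k — worse by 13.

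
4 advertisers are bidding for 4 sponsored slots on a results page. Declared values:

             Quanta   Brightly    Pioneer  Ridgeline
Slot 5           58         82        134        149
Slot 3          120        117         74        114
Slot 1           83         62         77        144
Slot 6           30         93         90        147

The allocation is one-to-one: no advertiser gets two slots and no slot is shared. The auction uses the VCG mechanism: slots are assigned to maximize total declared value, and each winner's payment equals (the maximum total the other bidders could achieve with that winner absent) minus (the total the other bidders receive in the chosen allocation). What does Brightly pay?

Efficient allocation: Quanta→Slot 3 ($120), Brightly→Slot 6 ($93), Pioneer→Slot 5 ($134), Ridgeline→Slot 1 ($144); total welfare W = $491.
Brightly receives Slot 6 at value $93, so the others get W − 93 = $398.
Without Brightly: best allocation of the remaining 3 bidders over all 4 slots is Quanta→Slot 3 ($120), Pioneer→Slot 5 ($134), Ridgeline→Slot 6 ($147), total $401.
VCG payment = (others' best without Brightly) − (others' welfare with Brightly) = 401 − 398 = $3.

Brightly pays $3.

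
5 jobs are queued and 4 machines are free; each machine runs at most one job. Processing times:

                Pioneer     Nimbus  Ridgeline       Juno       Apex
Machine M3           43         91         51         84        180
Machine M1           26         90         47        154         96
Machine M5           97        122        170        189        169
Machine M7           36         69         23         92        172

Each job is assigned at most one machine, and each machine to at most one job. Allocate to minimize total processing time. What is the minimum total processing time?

Minimum total: 255 min

Optimal: Juno→Machine M3 (84 min), Pioneer→Machine M1 (26 min), Nimbus→Machine M5 (122 min), Ridgeline→Machine M7 (23 min) — total 84+26+122+23 = 255 min.
Row-greedy (each job in turn takes its cheapest remaining machine) gives 335 min, worse by 80.
Next-best assignment: Pioneer→Machine M3, Apex→Machine M1, Nimbus→Machine M5, Ridgeline→Machine M7 = 284 min.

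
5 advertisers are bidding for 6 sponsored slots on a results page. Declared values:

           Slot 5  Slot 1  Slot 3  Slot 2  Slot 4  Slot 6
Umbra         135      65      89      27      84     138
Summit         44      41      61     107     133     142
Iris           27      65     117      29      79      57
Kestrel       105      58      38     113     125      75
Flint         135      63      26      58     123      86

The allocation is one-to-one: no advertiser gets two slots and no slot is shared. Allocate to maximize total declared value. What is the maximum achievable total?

Max total: $636

Optimal: Umbra→Slot 6 ($138), Summit→Slot 4 ($133), Iris→Slot 3 ($117), Kestrel→Slot 2 ($113), Flint→Slot 5 ($135) — total 138+133+117+113+135 = $636.
Column-greedy (each slot in turn goes to its best remaining advertiser) gives $497, worse by 139.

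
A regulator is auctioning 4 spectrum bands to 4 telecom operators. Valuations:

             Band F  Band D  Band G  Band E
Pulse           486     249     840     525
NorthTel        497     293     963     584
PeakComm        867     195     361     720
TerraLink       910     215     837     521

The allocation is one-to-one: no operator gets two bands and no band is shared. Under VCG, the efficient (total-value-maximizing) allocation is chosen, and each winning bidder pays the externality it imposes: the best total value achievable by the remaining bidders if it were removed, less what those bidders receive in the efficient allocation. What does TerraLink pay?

Efficient allocation: Pulse→Band D ($249M), NorthTel→Band G ($963M), PeakComm→Band E ($720M), TerraLink→Band F ($910M); total welfare W = $2842M.
TerraLink receives Band F at value $910M, so the others get W − 910 = $1932M.
Without TerraLink: best allocation of the remaining 3 bidders over all 4 bands is Pulse→Band E ($525M), NorthTel→Band G ($963M), PeakComm→Band F ($867M), total $2355M.
VCG payment = (others' best without TerraLink) − (others' welfare with TerraLink) = 2355 − 1932 = $423M.

TerraLink pays $423M.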